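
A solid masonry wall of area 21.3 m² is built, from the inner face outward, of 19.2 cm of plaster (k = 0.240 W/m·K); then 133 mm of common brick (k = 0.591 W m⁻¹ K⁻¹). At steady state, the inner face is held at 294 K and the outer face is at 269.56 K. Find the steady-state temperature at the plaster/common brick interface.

Resistance network (inner→outer):
  R_plaster = L/(kA) = 0.192/(0.240·21.3) = 0.03756 K/W
  R_common brick = L/(kA) = 0.133/(0.591·21.3) = 0.01057 K/W
ΣR = 0.03756 + 0.01057 = 0.04813 K/W
Q = ΔT/ΣR = (294 K − 269.56 K)/0.04813 = 507.8 W
From the inner boundary to the plaster/common brick interface, ΣR_partial = 0.03756 K/W.
T_interface = T_in − Q·ΣR_partial = 294 K − (507.8)(0.03756) = 274.93 K

T = 274.93 K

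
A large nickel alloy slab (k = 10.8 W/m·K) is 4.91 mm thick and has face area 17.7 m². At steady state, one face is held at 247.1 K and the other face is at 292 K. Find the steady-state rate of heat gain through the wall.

Q = 1750 kW

Q = kA·ΔT/L = 10.8 × 17.7 × |247.1 K − 292 K| / 0.00491 = 1.75×10^6 W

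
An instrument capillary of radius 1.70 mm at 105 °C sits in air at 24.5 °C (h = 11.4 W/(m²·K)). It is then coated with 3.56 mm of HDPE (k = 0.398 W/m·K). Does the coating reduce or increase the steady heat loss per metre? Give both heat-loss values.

Critical radius for a cylinder: r_cr = k/h = 0.0349 m = 3.49 cm.
Outer radius after coating: r₂ = 0.00170 + 0.00356 = 0.00526 m.
Since r₁ < r_cr and r₂ ≤ r_cr, the coating moves toward the maximum at r_cr — heat loss rises.
Bare: R = 1/(2πr₁h) = 8.212 m·K/W; Q = 80.5/8.212 = 9.80 W/m.
Coated: R = R_cond + R_conv = 3.106 m·K/W; Q = 80.5/3.106 = 25.9 W/m.

increases: 9.80 → 25.9 W/m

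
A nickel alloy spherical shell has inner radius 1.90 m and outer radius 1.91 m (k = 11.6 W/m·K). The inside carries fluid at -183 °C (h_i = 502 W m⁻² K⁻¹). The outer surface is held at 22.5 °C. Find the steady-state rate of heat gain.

Q = 3.27×10^6 W

Resistance network (inner→outer):
  R_conv,in = 1/(4πr²h) = 1/(4π·1.90²·502) = 4.391×10^-5 K/W
  R_nickel alloy = (1/1.90 − 1/1.91)/(4πk) = 0.002756/(4π·11.6) = 1.890×10^-5 K/W
ΣR = 4.391×10^-5 + 1.890×10^-5 = 6.281×10^-5 K/W
Q = ΔT/ΣR = (-183 °C − 22.5 °C)/6.281×10^-5 = -3.27×10^6 W
(Negative Q ⇒ heat flows inward; heat gain = 3.27×10^6 W.)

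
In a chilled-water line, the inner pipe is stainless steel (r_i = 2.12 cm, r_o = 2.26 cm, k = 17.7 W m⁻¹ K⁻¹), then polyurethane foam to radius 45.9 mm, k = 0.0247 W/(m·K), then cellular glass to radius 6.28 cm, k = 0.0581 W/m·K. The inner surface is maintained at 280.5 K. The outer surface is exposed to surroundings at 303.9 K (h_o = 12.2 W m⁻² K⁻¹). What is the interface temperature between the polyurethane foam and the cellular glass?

Treat each layer as a resistance in series:
  R'_stainless steel = ln(0.0226/0.0212)/(2πk) = 0.06395/(2π·17.7) = 5.750×10^-4 m·K/W
  R'_polyurethane foam = ln(0.0459/0.0226)/(2πk) = 0.7085/(2π·0.0247) = 4.565 m·K/W
  R'_cellular glass = ln(0.0628/0.0459)/(2πk) = 0.3135/(2π·0.0581) = 0.8588 m·K/W
  R'_conv,out = 1/(2πr h) = 1/(2π·0.0628·12.2) = 0.2077 m·K/W
ΣR = 5.750×10^-4 + 4.565 + 0.8588 + 0.2077 = 5.632 m·K/W
Q' = ΔT/ΣR = (280.5 K − 303.9 K)/5.632 = -4.155 W/m
From the inner boundary to the polyurethane foam/cellular glass interface, ΣR_partial = 4.566 m·K/W.
T_interface = T_in − Q'·ΣR_partial = 280.5 K − (-4.155)(4.566) = 299.5 K

T = 299.5 K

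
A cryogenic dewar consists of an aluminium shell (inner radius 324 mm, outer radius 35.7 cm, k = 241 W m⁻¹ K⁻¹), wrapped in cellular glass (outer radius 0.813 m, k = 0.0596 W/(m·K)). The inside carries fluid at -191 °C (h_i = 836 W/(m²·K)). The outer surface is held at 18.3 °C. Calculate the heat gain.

Q = 99.7 W

Treat each layer as a resistance in series:
  R_conv,in = 1/(4πr²h) = 1/(4π·0.324²·836) = 9.068×10^-4 K/W
  R_aluminium = (1/0.324 − 1/0.357)/(4πk) = 0.2853/(4π·241) = 9.420×10^-5 K/W
  R_cellular glass = (1/0.357 − 1/0.813)/(4πk) = 1.571/(4π·0.0596) = 2.098 K/W
ΣR = 9.068×10^-4 + 9.420×10^-5 + 2.098 = 2.099 K/W
Q = ΔT/ΣR = (-191 °C − 18.3 °C)/2.099 = -99.7 W
(Negative Q ⇒ heat flows inward; heat gain = 99.7 W.)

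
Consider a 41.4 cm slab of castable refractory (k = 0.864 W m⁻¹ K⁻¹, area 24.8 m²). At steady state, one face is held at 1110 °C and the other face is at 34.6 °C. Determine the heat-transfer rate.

Q = 55.7 kW

Q = kA·ΔT/L = 0.864 × 24.8 × |1110 °C − 34.6 °C| / 0.414 = 55700 W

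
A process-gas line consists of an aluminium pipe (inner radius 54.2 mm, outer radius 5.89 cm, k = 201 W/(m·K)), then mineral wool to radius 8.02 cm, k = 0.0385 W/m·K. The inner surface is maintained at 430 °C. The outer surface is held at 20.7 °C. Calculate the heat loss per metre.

Resistance network (inner→outer):
  R'_aluminium = ln(0.0589/0.0542)/(2πk) = 0.08316/(2π·201) = 6.585×10^-5 m·K/W
  R'_mineral wool = ln(0.0802/0.0589)/(2πk) = 0.3087/(2π·0.0385) = 1.276 m·K/W
ΣR = 6.585×10^-5 + 1.276 = 1.276 m·K/W
Q' = ΔT/ΣR = (430 °C − 20.7 °C)/1.276 = 321 W/m

Q' = 321 W/m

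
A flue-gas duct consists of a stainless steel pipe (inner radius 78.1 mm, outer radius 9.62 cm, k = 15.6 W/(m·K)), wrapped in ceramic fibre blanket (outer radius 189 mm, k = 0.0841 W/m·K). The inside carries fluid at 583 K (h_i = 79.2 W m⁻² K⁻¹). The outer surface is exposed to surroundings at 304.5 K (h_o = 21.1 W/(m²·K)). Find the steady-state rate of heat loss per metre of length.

Q' = 207 W/m

Resistance network (inner→outer):
  R'_conv,in = 1/(2πr h) = 1/(2π·0.0781·79.2) = 0.02573 m·K/W
  R'_stainless steel = ln(0.0962/0.0781)/(2πk) = 0.2084/(2π·15.6) = 0.002127 m·K/W
  R'_ceramic fibre blanket = ln(0.189/0.0962)/(2πk) = 0.6753/(2π·0.0841) = 1.278 m·K/W
  R'_conv,out = 1/(2πr h) = 1/(2π·0.189·21.1) = 0.03991 m·K/W
ΣR = 0.02573 + 0.002127 + 1.278 + 0.03991 = 1.346 m·K/W
Q' = ΔT/ΣR = (583 K − 304.5 K)/1.346 = 207 W/m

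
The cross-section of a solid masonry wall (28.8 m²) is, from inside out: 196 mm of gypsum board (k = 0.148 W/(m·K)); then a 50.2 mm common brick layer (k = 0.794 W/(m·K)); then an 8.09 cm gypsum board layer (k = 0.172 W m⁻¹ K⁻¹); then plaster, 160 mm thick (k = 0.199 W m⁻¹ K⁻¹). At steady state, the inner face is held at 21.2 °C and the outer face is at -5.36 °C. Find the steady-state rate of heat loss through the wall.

Resistance network (inner→outer):
  R_gypsum board = L/(kA) = 0.196/(0.148·28.8) = 0.04598 K/W
  R_common brick = L/(kA) = 0.0502/(0.794·28.8) = 0.002195 K/W
  R_gypsum board = L/(kA) = 0.0809/(0.172·28.8) = 0.01633 K/W
  R_plaster = L/(kA) = 0.160/(0.199·28.8) = 0.02792 K/W
ΣR = 0.04598 + 0.002195 + 0.01633 + 0.02792 = 0.09243 K/W
Q = ΔT/ΣR = (21.2 °C − -5.36 °C)/0.09243 = 287 W

Q = 287 W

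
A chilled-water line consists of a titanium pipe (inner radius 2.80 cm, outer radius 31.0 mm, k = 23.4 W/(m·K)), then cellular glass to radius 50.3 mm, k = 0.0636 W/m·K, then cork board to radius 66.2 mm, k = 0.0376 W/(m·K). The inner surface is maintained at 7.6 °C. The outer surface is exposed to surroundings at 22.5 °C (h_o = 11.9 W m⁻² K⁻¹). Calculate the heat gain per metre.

Q' = 5.78 W/m

Resistance network (inner→outer):
  R'_titanium = ln(0.0310/0.0280)/(2πk) = 0.1018/(2π·23.4) = 6.923×10^-4 m·K/W
  R'_cellular glass = ln(0.0503/0.0310)/(2πk) = 0.4840/(2π·0.0636) = 1.211 m·K/W
  R'_cork board = ln(0.0662/0.0503)/(2πk) = 0.2747/(2π·0.0376) = 1.163 m·K/W
  R'_conv,out = 1/(2πr h) = 1/(2π·0.0662·11.9) = 0.2020 m·K/W
ΣR = 6.923×10^-4 + 1.211 + 1.163 + 0.2020 = 2.577 m·K/W
Q' = ΔT/ΣR = (7.6 °C − 22.5 °C)/2.577 = -5.78 W/m
(Negative Q' ⇒ heat flows inward; heat gain = 5.78 W/m.)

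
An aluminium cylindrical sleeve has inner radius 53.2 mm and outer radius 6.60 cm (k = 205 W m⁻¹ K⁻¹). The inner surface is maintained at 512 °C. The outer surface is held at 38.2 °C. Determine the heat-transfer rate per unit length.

Q' = 2πk·ΔT/ln(r₂/r₁) = 2π × 205 × 473.8 / ln(0.0660/0.0532) = 2.83×10^6 W/m

Q' = 2.83×10^6 W/m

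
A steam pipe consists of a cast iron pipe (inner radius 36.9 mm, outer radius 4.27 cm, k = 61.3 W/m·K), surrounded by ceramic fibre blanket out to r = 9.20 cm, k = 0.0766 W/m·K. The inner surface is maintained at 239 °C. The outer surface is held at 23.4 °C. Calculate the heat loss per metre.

Q' = 135 W/m

Resistance network (inner→outer):
  R'_cast iron = ln(0.0427/0.0369)/(2πk) = 0.1460/(2π·61.3) = 3.790×10^-4 m·K/W
  R'_ceramic fibre blanket = ln(0.0920/0.0427)/(2πk) = 0.7676/(2π·0.0766) = 1.595 m·K/W
ΣR = 3.790×10^-4 + 1.595 = 1.595 m·K/W
Q' = ΔT/ΣR = (239 °C − 23.4 °C)/1.595 = 135 W/m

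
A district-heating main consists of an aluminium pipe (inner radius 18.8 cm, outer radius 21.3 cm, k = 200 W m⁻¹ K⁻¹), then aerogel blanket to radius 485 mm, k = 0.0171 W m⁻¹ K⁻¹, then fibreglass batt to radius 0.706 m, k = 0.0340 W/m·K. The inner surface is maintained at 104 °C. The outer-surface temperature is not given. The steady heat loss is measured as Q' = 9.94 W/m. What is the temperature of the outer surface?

Sum the resistances:
  R'_aluminium = ln(0.213/0.188)/(2πk) = 0.1249/(2π·200) = 9.935×10^-5 m·K/W
  R'_aerogel blanket = ln(0.485/0.213)/(2πk) = 0.8229/(2π·0.0171) = 7.659 m·K/W
  R'_fibreglass batt = ln(0.706/0.485)/(2πk) = 0.3755/(2π·0.0340) = 1.758 m·K/W
ΣR = 9.416 m·K/W
ΔT = Q'·ΣR = 9.94 × 9.416 = 93.60 K
Heat flows outward, so T_out = T_in − ΔT = 104 − 93.60 = 10.4 °C

T_out = 10.4 °C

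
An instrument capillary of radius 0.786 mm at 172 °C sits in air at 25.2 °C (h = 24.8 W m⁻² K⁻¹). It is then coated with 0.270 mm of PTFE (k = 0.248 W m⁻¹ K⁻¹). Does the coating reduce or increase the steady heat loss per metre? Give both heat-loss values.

increases: 18.0 → 23.4 W/m

Critical radius for a cylinder: r_cr = k/h = 0.0100 m = 1.00 cm.
Outer radius after coating: r₂ = 7.86×10^-4 + 2.70×10^-4 = 0.001056 m.
Since r₁ < r_cr and r₂ ≤ r_cr, the coating moves toward the maximum at r_cr — heat loss rises.
Bare: R = 1/(2πr₁h) = 8.165 m·K/W; Q = 146.8/8.165 = 18.0 W/m.
Coated: R = R_cond + R_conv = 6.267 m·K/W; Q = 146.8/6.267 = 23.4 W/m.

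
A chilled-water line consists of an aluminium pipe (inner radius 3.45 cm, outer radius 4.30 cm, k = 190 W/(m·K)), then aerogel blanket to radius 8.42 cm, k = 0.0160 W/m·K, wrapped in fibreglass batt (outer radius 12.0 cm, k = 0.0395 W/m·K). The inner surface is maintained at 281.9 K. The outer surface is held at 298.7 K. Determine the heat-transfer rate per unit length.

Q' = 2.07 W/m

Resistance network (inner→outer):
  R'_aluminium = ln(0.0430/0.0345)/(2πk) = 0.2202/(2π·190) = 1.845×10^-4 m·K/W
  R'_aerogel blanket = ln(0.0842/0.0430)/(2πk) = 0.6720/(2π·0.0160) = 6.684 m·K/W
  R'_fibreglass batt = ln(0.120/0.0842)/(2πk) = 0.3543/(2π·0.0395) = 1.428 m·K/W
ΣR = 1.845×10^-4 + 6.684 + 1.428 = 8.112 m·K/W
Q' = ΔT/ΣR = (281.9 K − 298.7 K)/8.112 = -2.07 W/m
(Negative Q' ⇒ heat flows inward; heat gain = 2.07 W/m.)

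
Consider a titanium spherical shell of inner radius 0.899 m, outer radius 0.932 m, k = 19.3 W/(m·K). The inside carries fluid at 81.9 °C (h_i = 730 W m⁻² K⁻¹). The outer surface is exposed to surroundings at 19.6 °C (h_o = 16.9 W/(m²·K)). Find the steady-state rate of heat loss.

Series thermal resistances, inner to outer:
  R_conv,in = 1/(4πr²h) = 1/(4π·0.899²·730) = 1.349×10^-4 K/W
  R_titanium = (1/0.899 − 1/0.932)/(4πk) = 0.03939/(4π·19.3) = 1.624×10^-4 K/W
  R_conv,out = 1/(4πr²h) = 1/(4π·0.932²·16.9) = 0.005421 K/W
ΣR = 1.349×10^-4 + 1.624×10^-4 + 0.005421 = 0.005718 K/W
Q = ΔT/ΣR = (81.9 °C − 19.6 °C)/0.005718 = 10900 W

Q = 10900 W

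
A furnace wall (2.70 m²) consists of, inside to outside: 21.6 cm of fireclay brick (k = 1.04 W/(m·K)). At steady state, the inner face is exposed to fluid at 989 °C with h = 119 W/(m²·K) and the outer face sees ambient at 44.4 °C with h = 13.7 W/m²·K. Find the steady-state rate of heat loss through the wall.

Q = 8820 W

Series thermal resistances, inner to outer:
  R_conv,in = 1/(hA) = 1/(119·2.70) = 0.003112 K/W
  R_fireclay brick = L/(kA) = 0.216/(1.04·2.70) = 0.07692 K/W
  R_conv,out = 1/(hA) = 1/(13.7·2.70) = 0.02703 K/W
ΣR = 0.003112 + 0.07692 + 0.02703 = 0.1071 K/W
Q = ΔT/ΣR = (989 °C − 44.4 °C)/0.1071 = 8820 W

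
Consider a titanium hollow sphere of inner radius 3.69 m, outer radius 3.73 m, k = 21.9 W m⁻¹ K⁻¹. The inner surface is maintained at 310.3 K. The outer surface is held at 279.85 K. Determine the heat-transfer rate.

Q = 4πk·ΔT/(1/r₁ − 1/r₂) = 4π × 21.9 × 30.45 / (1/3.69 − 1/3.73) = 2.88×10^6 W

Q = 2.88×10^6 W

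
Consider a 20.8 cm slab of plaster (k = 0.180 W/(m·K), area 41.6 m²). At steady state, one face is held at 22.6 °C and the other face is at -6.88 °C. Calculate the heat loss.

Q = kA·ΔT/L = 0.180 × 41.6 × |22.6 °C − -6.88 °C| / 0.208 = 1060 W

Q = 1060 W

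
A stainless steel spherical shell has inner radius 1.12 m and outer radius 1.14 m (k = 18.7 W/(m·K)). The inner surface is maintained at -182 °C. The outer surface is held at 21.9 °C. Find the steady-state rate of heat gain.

Q = 3060 kW

Q = 4πk·ΔT/(1/r₁ − 1/r₂) = 4π × 18.7 × 203.9 / (1/1.12 − 1/1.14) = 3.06×10^6 W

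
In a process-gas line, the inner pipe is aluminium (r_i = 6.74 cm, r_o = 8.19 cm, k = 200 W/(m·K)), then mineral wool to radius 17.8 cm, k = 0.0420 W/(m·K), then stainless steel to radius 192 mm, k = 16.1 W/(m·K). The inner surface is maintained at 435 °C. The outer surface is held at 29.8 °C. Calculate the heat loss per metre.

Q' = 138 W/m

Resistance network (inner→outer):
  R'_aluminium = ln(0.0819/0.0674)/(2πk) = 0.1949/(2π·200) = 1.551×10^-4 m·K/W
  R'_mineral wool = ln(0.178/0.0819)/(2πk) = 0.7763/(2π·0.0420) = 2.942 m·K/W
  R'_stainless steel = ln(0.192/0.178)/(2πk) = 0.07571/(2π·16.1) = 7.484×10^-4 m·K/W
ΣR = 1.551×10^-4 + 2.942 + 7.484×10^-4 = 2.943 m·K/W
Q' = ΔT/ΣR = (435 °C − 29.8 °C)/2.943 = 138 W/m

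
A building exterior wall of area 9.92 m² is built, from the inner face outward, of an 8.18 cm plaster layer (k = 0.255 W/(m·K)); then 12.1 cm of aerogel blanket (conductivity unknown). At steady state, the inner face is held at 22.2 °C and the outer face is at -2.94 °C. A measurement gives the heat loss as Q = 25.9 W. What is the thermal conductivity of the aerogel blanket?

ΣR = ΔT/Q = |22.2 − -2.94|/25.9 = 0.9707 K/W
Known resistances:
  R_plaster = L/(kA) = 0.0818/(0.255·9.92) = 0.03234 K/W
R_aerogel blanket = ΣR − ΣR_known = 0.9707 − 0.03234 = 0.9384 K/W
L/(kA) = 0.9384 ⇒ k = 0.121/(0.9384·9.92) = 0.0130 W/m·K

k = 0.0130 W/m·K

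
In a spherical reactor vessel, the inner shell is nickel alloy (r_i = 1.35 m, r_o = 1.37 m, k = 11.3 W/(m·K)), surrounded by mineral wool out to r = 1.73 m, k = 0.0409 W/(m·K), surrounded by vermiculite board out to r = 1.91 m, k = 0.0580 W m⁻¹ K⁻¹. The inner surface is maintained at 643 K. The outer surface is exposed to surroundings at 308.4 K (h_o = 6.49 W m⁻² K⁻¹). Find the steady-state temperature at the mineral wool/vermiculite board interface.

T = 378 K

Series thermal resistances, inner to outer:
  R_nickel alloy = (1/1.35 − 1/1.37)/(4πk) = 0.01081/(4π·11.3) = 7.615×10^-5 K/W
  R_mineral wool = (1/1.37 − 1/1.73)/(4πk) = 0.1519/(4π·0.0409) = 0.2955 K/W
  R_vermiculite board = (1/1.73 − 1/1.91)/(4πk) = 0.05447/(4π·0.0580) = 0.07474 K/W
  R_conv,out = 1/(4πr²h) = 1/(4π·1.91²·6.49) = 0.003361 K/W
ΣR = 7.615×10^-5 + 0.2955 + 0.07474 + 0.003361 = 0.3737 K/W
Q = ΔT/ΣR = (643 K − 308.4 K)/0.3737 = 895.4 W
From the inner boundary to the mineral wool/vermiculite board interface, ΣR_partial = 0.2956 K/W.
T_interface = T_in − Q·ΣR_partial = 643 K − (895.4)(0.2956) = 378 K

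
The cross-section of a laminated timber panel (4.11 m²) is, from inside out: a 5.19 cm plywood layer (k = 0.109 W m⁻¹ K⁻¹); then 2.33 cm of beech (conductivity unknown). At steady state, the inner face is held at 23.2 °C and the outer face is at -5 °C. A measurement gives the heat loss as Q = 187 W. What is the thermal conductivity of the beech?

ΣR = ΔT/Q = |23.2 − -5|/187 = 0.1508 K/W
Known resistances:
  R_plywood = L/(kA) = 0.0519/(0.109·4.11) = 0.1159 K/W
R_beech = ΣR − ΣR_known = 0.1508 − 0.1159 = 0.03490 K/W
L/(kA) = 0.03490 ⇒ k = 0.0233/(0.03490·4.11) = 0.162 W/m·K

k = 0.162 W/m·K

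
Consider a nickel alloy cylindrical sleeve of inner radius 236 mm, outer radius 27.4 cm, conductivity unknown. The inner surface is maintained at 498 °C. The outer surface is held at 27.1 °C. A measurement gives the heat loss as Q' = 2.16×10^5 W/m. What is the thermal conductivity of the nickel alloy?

ΣR = ΔT/Q' = |498 − 27.1|/2.16×10^5 = 0.002180 m·K/W
ln(r₂/r₁)/(2πk) = 0.002180 ⇒ k = 0.1493/(2π·0.002180) = 10.9 W/m·K

k = 10.9 W/m·K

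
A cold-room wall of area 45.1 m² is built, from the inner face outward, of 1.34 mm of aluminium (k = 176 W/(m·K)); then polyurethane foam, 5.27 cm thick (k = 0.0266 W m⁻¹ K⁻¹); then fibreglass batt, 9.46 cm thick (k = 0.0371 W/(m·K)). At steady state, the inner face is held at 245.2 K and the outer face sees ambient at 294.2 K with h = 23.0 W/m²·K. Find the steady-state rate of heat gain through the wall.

Series thermal resistances, inner to outer:
  R_aluminium = L/(kA) = 0.00134/(176·45.1) = 1.688×10^-7 K/W
  R_polyurethane foam = L/(kA) = 0.0527/(0.0266·45.1) = 0.04393 K/W
  R_fibreglass batt = L/(kA) = 0.0946/(0.0371·45.1) = 0.05654 K/W
  R_conv,out = 1/(hA) = 1/(23.0·45.1) = 9.640×10^-4 K/W
ΣR = 1.688×10^-7 + 0.04393 + 0.05654 + 9.640×10^-4 = 0.1014 K/W
Q = ΔT/ΣR = (245.2 K − 294.2 K)/0.1014 = -483 W
(Negative Q ⇒ heat flows inward; heat gain = 483 W.)

Q = 483 W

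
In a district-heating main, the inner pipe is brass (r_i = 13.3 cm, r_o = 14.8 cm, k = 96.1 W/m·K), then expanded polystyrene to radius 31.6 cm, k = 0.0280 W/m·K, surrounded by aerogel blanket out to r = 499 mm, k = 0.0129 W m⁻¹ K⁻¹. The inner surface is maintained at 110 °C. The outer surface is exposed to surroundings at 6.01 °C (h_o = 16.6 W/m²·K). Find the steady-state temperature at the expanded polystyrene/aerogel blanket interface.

T = 65.0 °C

Series thermal resistances, inner to outer:
  R'_brass = ln(0.148/0.133)/(2πk) = 0.1069/(2π·96.1) = 1.770×10^-4 m·K/W
  R'_expanded polystyrene = ln(0.316/0.148)/(2πk) = 0.7585/(2π·0.0280) = 4.312 m·K/W
  R'_aerogel blanket = ln(0.499/0.316)/(2πk) = 0.4569/(2π·0.0129) = 5.637 m·K/W
  R'_conv,out = 1/(2πr h) = 1/(2π·0.499·16.6) = 0.01921 m·K/W
ΣR = 1.770×10^-4 + 4.312 + 5.637 + 0.01921 = 9.968 m·K/W
Q' = ΔT/ΣR = (110 °C − 6.01 °C)/9.968 = 10.43 W/m
From the inner boundary to the expanded polystyrene/aerogel blanket interface, ΣR_partial = 4.312 m·K/W.
T_interface = T_in − Q'·ΣR_partial = 110 °C − (10.43)(4.312) = 65.0 °C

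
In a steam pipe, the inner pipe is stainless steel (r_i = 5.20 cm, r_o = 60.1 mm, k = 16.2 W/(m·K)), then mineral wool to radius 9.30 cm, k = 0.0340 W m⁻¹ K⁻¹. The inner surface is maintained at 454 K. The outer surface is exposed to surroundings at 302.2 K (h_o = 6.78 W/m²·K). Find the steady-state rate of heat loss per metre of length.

Treat each layer as a resistance in series:
  R'_stainless steel = ln(0.0601/0.0520)/(2πk) = 0.1448/(2π·16.2) = 0.001422 m·K/W
  R'_mineral wool = ln(0.0930/0.0601)/(2πk) = 0.4366/(2π·0.0340) = 2.044 m·K/W
  R'_conv,out = 1/(2πr h) = 1/(2π·0.0930·6.78) = 0.2524 m·K/W
ΣR = 0.001422 + 2.044 + 0.2524 = 2.298 m·K/W
Q' = ΔT/ΣR = (454 K − 302.2 K)/2.298 = 66.1 W/m

Q' = 66.1 W/m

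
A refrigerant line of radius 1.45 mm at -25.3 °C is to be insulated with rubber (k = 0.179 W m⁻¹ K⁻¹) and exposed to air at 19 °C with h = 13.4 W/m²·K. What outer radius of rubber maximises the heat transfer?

r_cr = 1.34 cm

For a cylinder, r_cr = k_ins/h = 0.179/13.4 = 0.0134 m = 1.34 cm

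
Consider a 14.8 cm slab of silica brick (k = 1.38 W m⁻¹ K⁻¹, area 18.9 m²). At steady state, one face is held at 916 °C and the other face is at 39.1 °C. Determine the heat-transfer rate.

Q = 155 kW

Q = kA·ΔT/L = 1.38 × 18.9 × |916 °C − 39.1 °C| / 0.148 = 1.55×10^5 W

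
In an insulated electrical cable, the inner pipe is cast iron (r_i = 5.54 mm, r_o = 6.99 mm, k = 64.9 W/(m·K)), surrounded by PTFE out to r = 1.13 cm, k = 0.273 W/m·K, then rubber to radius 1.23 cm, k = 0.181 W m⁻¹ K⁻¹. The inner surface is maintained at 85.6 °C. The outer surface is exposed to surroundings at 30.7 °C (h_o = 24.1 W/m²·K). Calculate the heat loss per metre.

Q' = 61.5 W/m

Resistance network (inner→outer):
  R'_cast iron = ln(0.00699/0.00554)/(2πk) = 0.2325/(2π·64.9) = 5.701×10^-4 m·K/W
  R'_PTFE = ln(0.0113/0.00699)/(2πk) = 0.4803/(2π·0.273) = 0.2800 m·K/W
  R'_rubber = ln(0.0123/0.0113)/(2πk) = 0.08480/(2π·0.181) = 0.07456 m·K/W
  R'_conv,out = 1/(2πr h) = 1/(2π·0.0123·24.1) = 0.5369 m·K/W
ΣR = 5.701×10^-4 + 0.2800 + 0.07456 + 0.5369 = 0.8920 m·K/W
Q' = ΔT/ΣR = (85.6 °C − 30.7 °C)/0.8920 = 61.5 W/m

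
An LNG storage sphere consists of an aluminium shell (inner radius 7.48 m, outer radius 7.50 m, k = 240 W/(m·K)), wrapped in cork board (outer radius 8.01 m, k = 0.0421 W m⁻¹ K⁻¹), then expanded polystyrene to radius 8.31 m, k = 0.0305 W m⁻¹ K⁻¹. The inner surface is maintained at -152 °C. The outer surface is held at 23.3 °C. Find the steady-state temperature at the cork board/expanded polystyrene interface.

T = -50.8 °C

Series thermal resistances, inner to outer:
  R_aluminium = (1/7.48 − 1/7.50)/(4πk) = 3.565×10^-4/(4π·240) = 1.182×10^-7 K/W
  R_cork board = (1/7.50 − 1/8.01)/(4πk) = 0.008489/(4π·0.0421) = 0.01605 K/W
  R_expanded polystyrene = (1/8.01 − 1/8.31)/(4πk) = 0.004507/(4π·0.0305) = 0.01176 K/W
ΣR = 1.182×10^-7 + 0.01605 + 0.01176 = 0.02781 K/W
Q = ΔT/ΣR = (-152 °C − 23.3 °C)/0.02781 = -6303 W
From the inner boundary to the cork board/expanded polystyrene interface, ΣR_partial = 0.01605 K/W.
T_interface = T_in − Q·ΣR_partial = -152 °C − (-6303)(0.01605) = -50.8 °C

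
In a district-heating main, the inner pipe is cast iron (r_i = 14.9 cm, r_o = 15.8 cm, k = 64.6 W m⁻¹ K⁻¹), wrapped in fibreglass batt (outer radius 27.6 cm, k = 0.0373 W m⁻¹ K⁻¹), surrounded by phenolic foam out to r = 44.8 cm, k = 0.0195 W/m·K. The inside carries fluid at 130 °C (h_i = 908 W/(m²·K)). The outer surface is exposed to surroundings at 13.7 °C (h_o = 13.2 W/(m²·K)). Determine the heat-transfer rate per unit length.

Resistance network (inner→outer):
  R'_conv,in = 1/(2πr h) = 1/(2π·0.149·908) = 0.001176 m·K/W
  R'_cast iron = ln(0.158/0.149)/(2πk) = 0.05865/(2π·64.6) = 1.445×10^-4 m·K/W
  R'_fibreglass batt = ln(0.276/0.158)/(2πk) = 0.5578/(2π·0.0373) = 2.380 m·K/W
  R'_phenolic foam = ln(0.448/0.276)/(2πk) = 0.4844/(2π·0.0195) = 3.954 m·K/W
  R'_conv,out = 1/(2πr h) = 1/(2π·0.448·13.2) = 0.02691 m·K/W
ΣR = 0.001176 + 1.445×10^-4 + 2.380 + 3.954 + 0.02691 = 6.362 m·K/W
Q' = ΔT/ΣR = (130 °C − 13.7 °C)/6.362 = 18.3 W/m

Q' = 18.3 W/m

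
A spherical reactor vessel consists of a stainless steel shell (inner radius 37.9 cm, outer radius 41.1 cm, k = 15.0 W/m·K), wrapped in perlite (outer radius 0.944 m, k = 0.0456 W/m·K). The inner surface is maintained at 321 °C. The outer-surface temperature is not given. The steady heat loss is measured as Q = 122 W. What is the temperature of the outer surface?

Series resistances:
  R_stainless steel = (1/0.379 − 1/0.411)/(4πk) = 0.2054/(4π·15.0) = 0.001090 K/W
  R_perlite = (1/0.411 − 1/0.944)/(4πk) = 1.374/(4π·0.0456) = 2.397 K/W
ΣR = 2.398 K/W
ΔT = Q·ΣR = 122 × 2.398 = 292.6 K
Heat flows outward, so T_out = T_in − ΔT = 321 − 292.6 = 28.4 °C

T_out = 28.4 °C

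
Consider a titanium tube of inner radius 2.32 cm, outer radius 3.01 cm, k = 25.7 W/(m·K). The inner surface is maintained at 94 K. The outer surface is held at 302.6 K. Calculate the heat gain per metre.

Q' = 2πk·ΔT/ln(r₂/r₁) = 2π × 25.7 × 208.6 / ln(0.0301/0.0232) = 1.29×10^5 W/m

Q' = 1.29×10^5 W/m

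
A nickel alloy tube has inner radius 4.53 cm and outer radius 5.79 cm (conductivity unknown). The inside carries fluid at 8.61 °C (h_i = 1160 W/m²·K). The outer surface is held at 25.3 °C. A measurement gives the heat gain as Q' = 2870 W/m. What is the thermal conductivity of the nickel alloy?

ΣR = ΔT/Q' = |8.61 − 25.3|/2870 = 0.005815 m·K/W
Known resistances:
  R'_conv,in = 1/(2πr h) = 1/(2π·0.0453·1160) = 0.003029 m·K/W
R_nickel alloy = ΣR − ΣR_known = 0.005815 − 0.003029 = 0.002786 m·K/W
ln(r₂/r₁)/(2πk) = 0.002786 ⇒ k = 0.2454/(2π·0.002786) = 14.0 W/m·K

k = 14.0 W/m·K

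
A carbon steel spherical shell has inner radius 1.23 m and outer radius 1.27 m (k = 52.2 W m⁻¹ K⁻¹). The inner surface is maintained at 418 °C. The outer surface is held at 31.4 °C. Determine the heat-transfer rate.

Q = 9900 kW

Q = 4πk·ΔT/(1/r₁ − 1/r₂) = 4π × 52.2 × 386.6 / (1/1.23 − 1/1.27) = 9.90×10^6 W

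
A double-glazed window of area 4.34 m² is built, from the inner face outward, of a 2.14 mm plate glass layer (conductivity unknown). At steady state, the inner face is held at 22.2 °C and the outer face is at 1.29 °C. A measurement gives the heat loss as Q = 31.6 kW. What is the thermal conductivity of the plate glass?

ΣR = ΔT/Q = |22.2 − 1.29|/31600 = 6.617×10^-4 K/W
L/(kA) = 6.617×10^-4 ⇒ k = 0.00214/(6.617×10^-4·4.34) = 0.745 W/m·K

k = 0.745 W/m·K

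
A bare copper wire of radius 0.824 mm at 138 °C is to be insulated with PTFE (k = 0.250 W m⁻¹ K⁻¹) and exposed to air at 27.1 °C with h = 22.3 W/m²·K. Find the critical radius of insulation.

r_cr = 1.12 cm

For a cylinder, r_cr = k_ins/h = 0.250/22.3 = 0.0112 m = 1.12 cm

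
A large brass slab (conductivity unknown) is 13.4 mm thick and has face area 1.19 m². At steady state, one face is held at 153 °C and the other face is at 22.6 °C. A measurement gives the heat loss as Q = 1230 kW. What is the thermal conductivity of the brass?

k = 106 W/m·K

ΣR = ΔT/Q = |153 − 22.6|/1.23×10^6 = 1.060×10^-4 K/W
L/(kA) = 1.060×10^-4 ⇒ k = 0.0134/(1.060×10^-4·1.19) = 106 W/m·K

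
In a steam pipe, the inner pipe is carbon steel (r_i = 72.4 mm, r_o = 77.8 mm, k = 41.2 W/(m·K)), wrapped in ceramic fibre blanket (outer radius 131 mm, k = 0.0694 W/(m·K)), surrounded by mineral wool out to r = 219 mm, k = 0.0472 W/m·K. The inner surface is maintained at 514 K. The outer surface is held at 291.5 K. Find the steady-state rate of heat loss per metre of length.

Series thermal resistances, inner to outer:
  R'_carbon steel = ln(0.0778/0.0724)/(2πk) = 0.07194/(2π·41.2) = 2.779×10^-4 m·K/W
  R'_ceramic fibre blanket = ln(0.131/0.0778)/(2πk) = 0.5211/(2π·0.0694) = 1.195 m·K/W
  R'_mineral wool = ln(0.219/0.131)/(2πk) = 0.5139/(2π·0.0472) = 1.733 m·K/W
ΣR = 2.779×10^-4 + 1.195 + 1.733 = 2.928 m·K/W
Q' = ΔT/ΣR = (514 K − 291.5 K)/2.928 = 76.0 W/m

Q' = 76.0 W/m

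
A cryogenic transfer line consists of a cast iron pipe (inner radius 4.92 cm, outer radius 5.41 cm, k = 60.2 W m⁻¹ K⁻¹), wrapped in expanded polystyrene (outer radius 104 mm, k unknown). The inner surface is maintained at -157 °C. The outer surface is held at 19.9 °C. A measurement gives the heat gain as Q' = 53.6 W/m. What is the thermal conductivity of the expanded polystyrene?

k = 0.0315 W/m·K

ΣR = ΔT/Q' = |-157 − 19.9|/53.6 = 3.300 m·K/W
Known resistances:
  R'_cast iron = ln(0.0541/0.0492)/(2πk) = 0.09494/(2π·60.2) = 2.510×10^-4 m·K/W
R_expanded polystyrene = ΣR − ΣR_known = 3.300 − 2.510×10^-4 = 3.300 m·K/W
ln(r₂/r₁)/(2πk) = 3.300 ⇒ k = 0.6536/(2π·3.300) = 0.0315 W/m·K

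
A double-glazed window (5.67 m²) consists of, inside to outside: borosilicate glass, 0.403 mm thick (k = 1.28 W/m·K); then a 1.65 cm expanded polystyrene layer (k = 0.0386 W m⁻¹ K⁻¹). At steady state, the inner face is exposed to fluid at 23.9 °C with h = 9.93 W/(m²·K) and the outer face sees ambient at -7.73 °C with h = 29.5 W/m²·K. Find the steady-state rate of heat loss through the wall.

Q = 319 W

Treat each layer as a resistance in series:
  R_conv,in = 1/(hA) = 1/(9.93·5.67) = 0.01776 K/W
  R_borosilicate glass = L/(kA) = 4.03×10^-4/(1.28·5.67) = 5.553×10^-5 K/W
  R_expanded polystyrene = L/(kA) = 0.0165/(0.0386·5.67) = 0.07539 K/W
  R_conv,out = 1/(hA) = 1/(29.5·5.67) = 0.005979 K/W
ΣR = 0.01776 + 5.553×10^-5 + 0.07539 + 0.005979 = 0.09918 K/W
Q = ΔT/ΣR = (23.9 °C − -7.73 °C)/0.09918 = 319 W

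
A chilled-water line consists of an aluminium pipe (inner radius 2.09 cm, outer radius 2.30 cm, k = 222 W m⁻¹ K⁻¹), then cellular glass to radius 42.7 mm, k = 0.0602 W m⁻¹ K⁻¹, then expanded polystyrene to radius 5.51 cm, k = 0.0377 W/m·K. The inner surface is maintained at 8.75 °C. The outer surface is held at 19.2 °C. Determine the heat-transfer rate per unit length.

Q' = 3.85 W/m

Series thermal resistances, inner to outer:
  R'_aluminium = ln(0.0230/0.0209)/(2πk) = 0.09575/(2π·222) = 6.864×10^-5 m·K/W
  R'_cellular glass = ln(0.0427/0.0230)/(2πk) = 0.6187/(2π·0.0602) = 1.636 m·K/W
  R'_expanded polystyrene = ln(0.0551/0.0427)/(2πk) = 0.2550/(2π·0.0377) = 1.076 m·K/W
ΣR = 6.864×10^-5 + 1.636 + 1.076 = 2.712 m·K/W
Q' = ΔT/ΣR = (8.75 °C − 19.2 °C)/2.712 = -3.85 W/m
(Negative Q' ⇒ heat flows inward; heat gain = 3.85 W/m.)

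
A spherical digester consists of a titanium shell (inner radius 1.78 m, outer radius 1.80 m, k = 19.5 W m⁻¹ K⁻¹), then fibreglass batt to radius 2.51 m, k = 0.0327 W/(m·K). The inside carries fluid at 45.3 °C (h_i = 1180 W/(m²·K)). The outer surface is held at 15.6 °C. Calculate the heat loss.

Q = 77.7 W

Series thermal resistances, inner to outer:
  R_conv,in = 1/(4πr²h) = 1/(4π·1.78²·1180) = 2.128×10^-5 K/W
  R_titanium = (1/1.78 − 1/1.80)/(4πk) = 0.006242/(4π·19.5) = 2.547×10^-5 K/W
  R_fibreglass batt = (1/1.80 − 1/2.51)/(4πk) = 0.1571/(4π·0.0327) = 0.3824 K/W
ΣR = 2.128×10^-5 + 2.547×10^-5 + 0.3824 = 0.3824 K/W
Q = ΔT/ΣR = (45.3 °C − 15.6 °C)/0.3824 = 77.7 W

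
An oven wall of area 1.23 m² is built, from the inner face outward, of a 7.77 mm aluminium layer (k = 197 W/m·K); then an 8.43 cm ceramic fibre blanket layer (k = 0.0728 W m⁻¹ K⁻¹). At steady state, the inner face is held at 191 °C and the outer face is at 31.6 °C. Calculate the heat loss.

Resistance network (inner→outer):
  R_aluminium = L/(kA) = 0.00777/(197·1.23) = 3.207×10^-5 K/W
  R_ceramic fibre blanket = L/(kA) = 0.0843/(0.0728·1.23) = 0.9414 K/W
ΣR = 3.207×10^-5 + 0.9414 = 0.9414 K/W
Q = ΔT/ΣR = (191 °C − 31.6 °C)/0.9414 = 169 W

Q = 169 W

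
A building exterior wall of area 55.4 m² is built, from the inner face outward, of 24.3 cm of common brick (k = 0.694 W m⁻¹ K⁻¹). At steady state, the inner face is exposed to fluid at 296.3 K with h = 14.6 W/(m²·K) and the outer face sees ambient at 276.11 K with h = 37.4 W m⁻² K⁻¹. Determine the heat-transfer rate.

Series thermal resistances, inner to outer:
  R_conv,in = 1/(hA) = 1/(14.6·55.4) = 0.001236 K/W
  R_common brick = L/(kA) = 0.243/(0.694·55.4) = 0.006320 K/W
  R_conv,out = 1/(hA) = 1/(37.4·55.4) = 4.826×10^-4 K/W
ΣR = 0.001236 + 0.006320 + 4.826×10^-4 = 0.008039 K/W
Q = ΔT/ΣR = (296.3 K − 276.11 K)/0.008039 = 2510 W

Q = 2.51 kW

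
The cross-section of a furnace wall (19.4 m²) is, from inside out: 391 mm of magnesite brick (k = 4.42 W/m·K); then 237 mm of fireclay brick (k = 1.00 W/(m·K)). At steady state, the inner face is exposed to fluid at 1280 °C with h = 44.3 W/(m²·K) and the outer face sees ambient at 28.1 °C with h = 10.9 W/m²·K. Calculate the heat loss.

Resistance network (inner→outer):
  R_conv,in = 1/(hA) = 1/(44.3·19.4) = 0.001164 K/W
  R_magnesite brick = L/(kA) = 0.391/(4.42·19.4) = 0.004560 K/W
  R_fireclay brick = L/(kA) = 0.237/(1.00·19.4) = 0.01222 K/W
  R_conv,out = 1/(hA) = 1/(10.9·19.4) = 0.004729 K/W
ΣR = 0.001164 + 0.004560 + 0.01222 + 0.004729 = 0.02267 K/W
Q = ΔT/ΣR = (1280 °C − 28.1 °C)/0.02267 = 55200 W

Q = 55.2 kW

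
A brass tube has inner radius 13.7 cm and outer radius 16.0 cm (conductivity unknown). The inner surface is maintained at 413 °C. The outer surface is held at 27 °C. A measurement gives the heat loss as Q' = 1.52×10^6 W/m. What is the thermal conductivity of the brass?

ΣR = ΔT/Q' = |413 − 27|/1.52×10^6 = 2.539×10^-4 m·K/W
ln(r₂/r₁)/(2πk) = 2.539×10^-4 ⇒ k = 0.1552/(2π·2.539×10^-4) = 97.3 W/m·K

k = 97.3 W/m·K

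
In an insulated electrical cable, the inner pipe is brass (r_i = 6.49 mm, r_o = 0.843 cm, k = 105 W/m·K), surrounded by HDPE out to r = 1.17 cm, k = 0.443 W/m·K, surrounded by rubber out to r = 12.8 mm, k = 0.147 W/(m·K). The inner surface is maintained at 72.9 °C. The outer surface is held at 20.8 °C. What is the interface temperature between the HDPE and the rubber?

Series thermal resistances, inner to outer:
  R'_brass = ln(0.00843/0.00649)/(2πk) = 0.2615/(2π·105) = 3.964×10^-4 m·K/W
  R'_HDPE = ln(0.0117/0.00843)/(2πk) = 0.3278/(2π·0.443) = 0.1178 m·K/W
  R'_rubber = ln(0.0128/0.0117)/(2πk) = 0.08986/(2π·0.147) = 0.09729 m·K/W
ΣR = 3.964×10^-4 + 0.1178 + 0.09729 = 0.2155 m·K/W
Q' = ΔT/ΣR = (72.9 °C − 20.8 °C)/0.2155 = 241.8 W/m
From the inner boundary to the HDPE/rubber interface, ΣR_partial = 0.1182 m·K/W.
T_interface = T_in − Q'·ΣR_partial = 72.9 °C − (241.8)(0.1182) = 44.3 °C

T = 44.3 °C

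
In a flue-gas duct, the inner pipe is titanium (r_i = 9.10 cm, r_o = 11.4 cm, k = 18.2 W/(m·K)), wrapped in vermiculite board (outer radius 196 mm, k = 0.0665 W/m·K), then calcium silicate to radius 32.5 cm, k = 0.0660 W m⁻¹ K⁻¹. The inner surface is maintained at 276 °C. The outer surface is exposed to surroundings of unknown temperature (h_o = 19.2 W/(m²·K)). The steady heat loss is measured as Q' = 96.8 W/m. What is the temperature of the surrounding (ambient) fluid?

Series resistances:
  R'_titanium = ln(0.114/0.0910)/(2πk) = 0.2253/(2π·18.2) = 0.001971 m·K/W
  R'_vermiculite board = ln(0.196/0.114)/(2πk) = 0.5419/(2π·0.0665) = 1.297 m·K/W
  R'_calcium silicate = ln(0.325/0.196)/(2πk) = 0.5057/(2π·0.0660) = 1.219 m·K/W
  R'_conv,out = 1/(2πr h) = 1/(2π·0.325·19.2) = 0.02551 m·K/W
ΣR = 2.544 m·K/W
ΔT = Q'·ΣR = 96.8 × 2.544 = 246.3 K
Heat flows outward, so T_out = T_in − ΔT = 276 − 246.3 = 29.7 °C

T_out = 29.7 °C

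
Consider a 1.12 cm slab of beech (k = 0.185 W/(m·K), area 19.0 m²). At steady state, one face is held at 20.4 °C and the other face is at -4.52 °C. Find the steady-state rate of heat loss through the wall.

Q = kA·ΔT/L = 0.185 × 19.0 × |20.4 °C − -4.52 °C| / 0.0112 = 7820 W

Q = 7820 W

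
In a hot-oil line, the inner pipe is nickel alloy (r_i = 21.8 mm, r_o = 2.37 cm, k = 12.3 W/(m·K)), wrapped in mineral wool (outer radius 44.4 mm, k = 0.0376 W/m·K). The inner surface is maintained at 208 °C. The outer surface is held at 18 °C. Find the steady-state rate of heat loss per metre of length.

Treat each layer as a resistance in series:
  R'_nickel alloy = ln(0.0237/0.0218)/(2πk) = 0.08357/(2π·12.3) = 0.001081 m·K/W
  R'_mineral wool = ln(0.0444/0.0237)/(2πk) = 0.6278/(2π·0.0376) = 2.657 m·K/W
ΣR = 0.001081 + 2.657 = 2.658 m·K/W
Q' = ΔT/ΣR = (208 °C − 18 °C)/2.658 = 71.5 W/m

Q' = 71.5 W/m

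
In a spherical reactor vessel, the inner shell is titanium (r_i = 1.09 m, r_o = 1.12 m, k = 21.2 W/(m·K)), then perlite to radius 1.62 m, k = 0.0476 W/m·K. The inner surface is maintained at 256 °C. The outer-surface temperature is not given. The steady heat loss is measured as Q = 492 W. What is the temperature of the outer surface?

Series resistances:
  R_titanium = (1/1.09 − 1/1.12)/(4πk) = 0.02457/(4π·21.2) = 9.224×10^-5 K/W
  R_perlite = (1/1.12 − 1/1.62)/(4πk) = 0.2756/(4π·0.0476) = 0.4607 K/W
ΣR = 0.4608 K/W
ΔT = Q·ΣR = 492 × 0.4608 = 226.7 K
Heat flows outward, so T_out = T_in − ΔT = 256 − 226.7 = 29.3 °C

T_out = 29.3 °C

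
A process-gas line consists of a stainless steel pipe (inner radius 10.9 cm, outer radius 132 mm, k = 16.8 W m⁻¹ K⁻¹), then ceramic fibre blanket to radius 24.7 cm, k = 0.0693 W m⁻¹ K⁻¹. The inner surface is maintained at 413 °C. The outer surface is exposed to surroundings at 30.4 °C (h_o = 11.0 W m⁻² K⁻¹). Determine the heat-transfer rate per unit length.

Series thermal resistances, inner to outer:
  R'_stainless steel = ln(0.132/0.109)/(2πk) = 0.1915/(2π·16.8) = 0.001814 m·K/W
  R'_ceramic fibre blanket = ln(0.247/0.132)/(2πk) = 0.6266/(2π·0.0693) = 1.439 m·K/W
  R'_conv,out = 1/(2πr h) = 1/(2π·0.247·11.0) = 0.05858 m·K/W
ΣR = 0.001814 + 1.439 + 0.05858 = 1.499 m·K/W
Q' = ΔT/ΣR = (413 °C − 30.4 °C)/1.499 = 255 W/m

Q' = 255 W/m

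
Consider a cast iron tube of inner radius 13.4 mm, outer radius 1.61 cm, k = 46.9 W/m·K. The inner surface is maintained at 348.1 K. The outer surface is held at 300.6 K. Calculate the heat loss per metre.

Q' = 76300 W/m

Q' = 2πk·ΔT/ln(r₂/r₁) = 2π × 46.9 × 47.5 / ln(0.0161/0.0134) = 76300 W/m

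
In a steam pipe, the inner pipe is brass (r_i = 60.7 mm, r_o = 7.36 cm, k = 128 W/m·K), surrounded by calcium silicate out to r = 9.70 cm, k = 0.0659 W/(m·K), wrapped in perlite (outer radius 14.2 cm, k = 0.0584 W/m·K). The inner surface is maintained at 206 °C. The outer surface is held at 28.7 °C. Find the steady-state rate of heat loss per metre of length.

Treat each layer as a resistance in series:
  R'_brass = ln(0.0736/0.0607)/(2πk) = 0.1927/(2π·128) = 2.396×10^-4 m·K/W
  R'_calcium silicate = ln(0.0970/0.0736)/(2πk) = 0.2761/(2π·0.0659) = 0.6667 m·K/W
  R'_perlite = ln(0.142/0.0970)/(2πk) = 0.3811/(2π·0.0584) = 1.039 m·K/W
ΣR = 2.396×10^-4 + 0.6667 + 1.039 = 1.706 m·K/W
Q' = ΔT/ΣR = (206 °C − 28.7 °C)/1.706 = 104 W/m

Q' = 104 W/m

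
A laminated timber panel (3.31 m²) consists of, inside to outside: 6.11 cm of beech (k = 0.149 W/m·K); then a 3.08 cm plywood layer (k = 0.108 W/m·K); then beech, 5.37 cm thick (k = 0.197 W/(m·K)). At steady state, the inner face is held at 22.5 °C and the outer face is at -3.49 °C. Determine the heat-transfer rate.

Resistance network (inner→outer):
  R_beech = L/(kA) = 0.0611/(0.149·3.31) = 0.1239 K/W
  R_plywood = L/(kA) = 0.0308/(0.108·3.31) = 0.08616 K/W
  R_beech = L/(kA) = 0.0537/(0.197·3.31) = 0.08235 K/W
ΣR = 0.1239 + 0.08616 + 0.08235 = 0.2924 K/W
Q = ΔT/ΣR = (22.5 °C − -3.49 °C)/0.2924 = 88.9 W

Q = 88.9 W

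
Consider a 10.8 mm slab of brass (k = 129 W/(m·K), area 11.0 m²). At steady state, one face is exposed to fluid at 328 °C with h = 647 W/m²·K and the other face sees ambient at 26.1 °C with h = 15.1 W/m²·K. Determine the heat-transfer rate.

Resistance network (inner→outer):
  R_conv,in = 1/(hA) = 1/(647·11.0) = 1.405×10^-4 K/W
  R_brass = L/(kA) = 0.0108/(129·11.0) = 7.611×10^-6 K/W
  R_conv,out = 1/(hA) = 1/(15.1·11.0) = 0.006020 K/W
ΣR = 1.405×10^-4 + 7.611×10^-6 + 0.006020 = 0.006168 K/W
Q = ΔT/ΣR = (328 °C − 26.1 °C)/0.006168 = 48900 W

Q = 48.9 kW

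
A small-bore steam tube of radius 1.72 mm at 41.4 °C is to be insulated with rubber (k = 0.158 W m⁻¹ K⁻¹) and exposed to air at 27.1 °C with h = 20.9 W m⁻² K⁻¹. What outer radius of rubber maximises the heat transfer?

For a cylinder, r_cr = k_ins/h = 0.158/20.9 = 0.00756 m = 0.756 cm

r_cr = 0.756 cm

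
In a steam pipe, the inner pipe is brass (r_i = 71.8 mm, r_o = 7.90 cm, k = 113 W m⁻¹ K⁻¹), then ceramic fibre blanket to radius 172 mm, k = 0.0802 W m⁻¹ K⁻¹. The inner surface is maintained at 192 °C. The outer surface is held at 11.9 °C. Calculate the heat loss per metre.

Series thermal resistances, inner to outer:
  R'_brass = ln(0.0790/0.0718)/(2πk) = 0.09556/(2π·113) = 1.346×10^-4 m·K/W
  R'_ceramic fibre blanket = ln(0.172/0.0790)/(2πk) = 0.7780/(2π·0.0802) = 1.544 m·K/W
ΣR = 1.346×10^-4 + 1.544 = 1.544 m·K/W
Q' = ΔT/ΣR = (192 °C − 11.9 °C)/1.544 = 117 W/m

Q' = 117 W/m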